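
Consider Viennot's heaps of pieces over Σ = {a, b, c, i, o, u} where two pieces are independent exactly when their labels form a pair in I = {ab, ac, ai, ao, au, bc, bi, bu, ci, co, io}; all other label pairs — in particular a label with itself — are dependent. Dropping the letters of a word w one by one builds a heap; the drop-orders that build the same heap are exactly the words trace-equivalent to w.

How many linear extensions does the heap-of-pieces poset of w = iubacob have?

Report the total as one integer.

0(i) covers ∅
1(u) covers 0:i
2(b) covers ∅
3(a) covers ∅
4(c) covers 1:u
5(o) covers 1:u, 2:b
6(b) covers 5:o
floor of heap: 0:i, 2:b, 3:a
completions by unplaced set U, small U first (add the entries for U minus each lowest piece of U):
  |U|=1: {3}:1  {4}:1  {6}:1
  |U|=2: {3,4}:2  {3,6}:2  {4,6}:2  {5,6}:1
  |U|=3: {2,5,6}:1  {3,4,6}:6  {3,5,6}:3  {4,5,6}:3
  |U|=4: {1,4,5,6}:3  {2,3,5,6}:4  {2,4,5,6}:4  {3,4,5,6}:12
  |U|=5: {0,1,4,5,6}:3  {1,2,4,5,6}:7  {1,3,4,5,6}:15  {2,3,4,5,6}:20
  start at 0(i): 42
  start at 2(b): 18
  start at 3(a): 10
sum over floor = 70

70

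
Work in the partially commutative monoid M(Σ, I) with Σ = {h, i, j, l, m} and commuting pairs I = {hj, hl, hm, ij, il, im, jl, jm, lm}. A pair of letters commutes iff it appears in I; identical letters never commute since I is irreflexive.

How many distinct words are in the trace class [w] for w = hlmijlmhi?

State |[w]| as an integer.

3780

drop 0:h onto floor
drop 1:l onto floor
drop 2:m onto floor
drop 3:i onto {0:h}
drop 4:j onto floor
drop 5:l onto {1:l}
drop 6:m onto {2:m}
drop 7:h onto {3:i}
drop 8:i onto {7:h}
ground layer = {0:h, 1:l, 2:m, 4:j}
drop-orders for the pieces not yet dropped (sum over which currently-grounded one goes next):
  1 to go: {4} 1  {5} 1  {6} 1  {8} 1
  2 to go: {1,5} 1  {2,6} 1  {4,5} 2  {4,6} 2  {4,8} 2  {5,6} 2  {5,8} 2  {6,8} 2  {7,8} 1
  3 to go: {1,4,5} 3  {1,5,6} 3  {1,5,8} 3  {2,4,6} 3  {2,5,6} 3  {2,6,8} 3  {3,7,8} 1  {4,5,6} 6  {4,5,8} 6  {4,6,8} 6  {4,7,8} 3  {5,6,8} 6  {5,7,8} 3  {6,7,8} 3
  4 to go: {0,3,7,8} 1  {1,2,5,6} 6  {1,4,5,6} 12  {1,4,5,8} 12  {1,5,6,8} 12  {1,5,7,8} 6  {2,4,5,6} 12  {2,4,6,8} 12  {2,5,6,8} 12  {2,6,7,8} 6  {3,4,7,8} 4  {3,5,7,8} 4  {3,6,7,8} 4  {4,5,6,8} 24  {4,5,7,8} 12  {4,6,7,8} 12  {5,6,7,8} 12
  5 to go: {0,3,4,7,8} 5  {0,3,5,7,8} 5  {0,3,6,7,8} 5  {1,2,4,5,6} 30  {1,2,5,6,8} 30  {1,3,5,7,8} 10  {1,4,5,6,8} 60  {1,4,5,7,8} 30  {1,5,6,7,8} 30  {2,3,6,7,8} 10  {2,4,5,6,8} 60  {2,4,6,7,8} 30  {2,5,6,7,8} 30  {3,4,5,7,8} 20  {3,4,6,7,8} 20  {3,5,6,7,8} 20  {4,5,6,7,8} 60
  6 to go: {0,1,3,5,7,8} 15  {0,2,3,6,7,8} 15  {0,3,4,5,7,8} 30  {0,3,4,6,7,8} 30  {0,3,5,6,7,8} 30  {1,2,4,5,6,8} 180  {1,2,5,6,7,8} 90  {1,3,4,5,7,8} 60  {1,3,5,6,7,8} 60  {1,4,5,6,7,8} 180  {2,3,4,6,7,8} 60  {2,3,5,6,7,8} 60  {2,4,5,6,7,8} 180  {3,4,5,6,7,8} 120
  7 to go: {0,1,3,4,5,7,8} 105  {0,1,3,5,6,7,8} 105  {0,2,3,4,6,7,8} 105  {0,2,3,5,6,7,8} 105  {0,3,4,5,6,7,8} 210  {1,2,3,5,6,7,8} 210  {1,2,4,5,6,7,8} 630  {1,3,4,5,6,7,8} 420  {2,3,4,5,6,7,8} 420
  if 0:h drops first: 1680 orders
  if 1:l drops first: 840 orders
  if 2:m drops first: 840 orders
  if 4:j drops first: 420 orders
heap linearizations: 3780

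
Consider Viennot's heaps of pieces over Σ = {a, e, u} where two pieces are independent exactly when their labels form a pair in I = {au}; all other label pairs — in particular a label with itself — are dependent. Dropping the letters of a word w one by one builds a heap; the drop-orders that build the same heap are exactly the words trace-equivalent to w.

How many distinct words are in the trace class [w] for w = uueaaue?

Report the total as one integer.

piece 0:u — minimal
piece 1:u rests on {0:u}
piece 2:e rests on {1:u}
piece 3:a rests on {2:e}
piece 4:a rests on {3:a}
piece 5:u rests on {2:e}
piece 6:e rests on {4:a, 5:u}
minimal pieces: {0:u}
ways to finish when only these pieces remain (= sum over removing one remaining piece with nothing left below it):
  1 left: {6}→1
  2 left: {4,6}→1  {5,6}→1
  3 left: {3,4,6}→1  {4,5,6}→2
  4 left: {3,4,5,6}→3
  5 left: {2,3,4,5,6}→3
  placing 0:u first → 3 extensions

3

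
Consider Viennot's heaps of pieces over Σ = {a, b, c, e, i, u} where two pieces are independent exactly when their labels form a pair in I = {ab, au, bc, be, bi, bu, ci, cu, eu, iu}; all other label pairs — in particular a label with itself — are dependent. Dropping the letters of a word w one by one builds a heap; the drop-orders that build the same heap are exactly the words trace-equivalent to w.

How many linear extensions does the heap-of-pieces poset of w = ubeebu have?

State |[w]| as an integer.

90

drop 0:u onto floor
drop 1:b onto floor
drop 2:e onto floor
drop 3:e onto {2:e}
drop 4:b onto {1:b}
drop 5:u onto {0:u}
ground layer = {0:u, 1:b, 2:e}
drop-orders for the pieces not yet dropped (sum over which currently-grounded one goes next):
  1 to go: {3} 1  {4} 1  {5} 1
  2 to go: {0,5} 1  {1,4} 1  {2,3} 1  {3,4} 2  {3,5} 2  {4,5} 2
  3 to go: {0,3,5} 3  {0,4,5} 3  {1,3,4} 3  {1,4,5} 3  {2,3,4} 3  {2,3,5} 3  {3,4,5} 6
  4 to go: {0,1,4,5} 6  {0,2,3,5} 6  {0,3,4,5} 12  {1,2,3,4} 6  {1,3,4,5} 12  {2,3,4,5} 12
  if 0:u drops first: 30 orders
  if 1:b drops first: 30 orders
  if 2:e drops first: 30 orders
heap linearizations: 90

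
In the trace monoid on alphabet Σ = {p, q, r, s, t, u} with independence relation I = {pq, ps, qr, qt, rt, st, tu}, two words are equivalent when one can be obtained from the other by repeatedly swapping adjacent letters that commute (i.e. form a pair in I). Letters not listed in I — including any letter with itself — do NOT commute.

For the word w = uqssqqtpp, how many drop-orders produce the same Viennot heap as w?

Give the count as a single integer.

77

#0=u has no predecessor
#1=q depends on [0:u]
#2=s depends on [1:q]
#3=s depends on [2:s]
#4=q depends on [3:s]
#5=q depends on [4:q]
#6=t has no predecessor
#7=p depends on [0:u, 6:t]
#8=p depends on [7:p]
sources: [0:u, 6:t]
N(rest) = Σ N(rest − s) over sources s of rest; N(one piece) = 1:
  size 1 → [5]=1  [8]=1
  size 2 → [4,5]=1  [5,8]=2  [7,8]=1
  size 3 → [3,4,5]=1  [4,5,8]=3  [5,7,8]=3  [6,7,8]=1
  size 4 → [2,3,4,5]=1  [3,4,5,8]=4  [4,5,7,8]=6  [5,6,7,8]=4
  size 5 → [1,2,3,4,5]=1  [2,3,4,5,8]=5  [3,4,5,7,8]=10  [4,5,6,7,8]=10
  size 6 → [1,2,3,4,5,8]=6  [2,3,4,5,7,8]=15  [3,4,5,6,7,8]=20
  size 7 → [1,2,3,4,5,7,8]=21  [2,3,4,5,6,7,8]=35
  first=0(u) contributes 56
  first=6(t) contributes 21
|[w]| = 77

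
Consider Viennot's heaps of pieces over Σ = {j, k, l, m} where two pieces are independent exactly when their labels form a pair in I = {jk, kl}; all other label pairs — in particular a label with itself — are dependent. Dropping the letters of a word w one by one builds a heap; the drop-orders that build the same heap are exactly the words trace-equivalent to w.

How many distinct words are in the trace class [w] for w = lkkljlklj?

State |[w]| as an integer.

piece 0:l — minimal
piece 1:k — minimal
piece 2:k rests on {1:k}
piece 3:l rests on {0:l}
piece 4:j rests on {3:l}
piece 5:l rests on {4:j}
piece 6:k rests on {2:k}
piece 7:l rests on {5:l}
piece 8:j rests on {7:l}
minimal pieces: {0:l, 1:k}
ways to finish when only these pieces remain (= sum over removing one remaining piece with nothing left below it):
  1 left: {6}→1  {8}→1
  2 left: {2,6}→1  {6,8}→2  {7,8}→1
  3 left: {1,2,6}→1  {2,6,8}→3  {5,7,8}→1  {6,7,8}→3
  4 left: {1,2,6,8}→4  {2,6,7,8}→6  {4,5,7,8}→1  {5,6,7,8}→4
  5 left: {1,2,6,7,8}→10  {2,5,6,7,8}→10  {3,4,5,7,8}→1  {4,5,6,7,8}→5
  6 left: {0,3,4,5,7,8}→1  {1,2,5,6,7,8}→20  {2,4,5,6,7,8}→15  {3,4,5,6,7,8}→6
  7 left: {0,3,4,5,6,7,8}→7  {1,2,4,5,6,7,8}→35  {2,3,4,5,6,7,8}→21
  placing 0:l first → 56 extensions
  placing 1:k first → 28 extensions
total linear extensions = 84

84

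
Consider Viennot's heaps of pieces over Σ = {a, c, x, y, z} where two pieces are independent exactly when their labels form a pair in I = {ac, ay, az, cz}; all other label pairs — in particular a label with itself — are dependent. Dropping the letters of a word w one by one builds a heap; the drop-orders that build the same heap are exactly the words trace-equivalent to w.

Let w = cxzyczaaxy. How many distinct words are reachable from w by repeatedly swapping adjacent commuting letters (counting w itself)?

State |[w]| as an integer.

piece 0:c — minimal
piece 1:x rests on {0:c}
piece 2:z rests on {1:x}
piece 3:y rests on {2:z}
piece 4:c rests on {3:y}
piece 5:z rests on {3:y}
piece 6:a rests on {1:x}
piece 7:a rests on {6:a}
piece 8:x rests on {4:c, 5:z, 7:a}
piece 9:y rests on {8:x}
minimal pieces: {0:c}
ways to finish when only these pieces remain (= sum over removing one remaining piece with nothing left below it):
  1 left: {9}→1
  2 left: {8,9}→1
  3 left: {4,8,9}→1  {5,8,9}→1  {7,8,9}→1
  4 left: {4,5,8,9}→2  {4,7,8,9}→2  {5,7,8,9}→2  {6,7,8,9}→1
  5 left: {3,4,5,8,9}→2  {4,5,7,8,9}→6  {4,6,7,8,9}→3  {5,6,7,8,9}→3
  6 left: {2,3,4,5,8,9}→2  {3,4,5,7,8,9}→8  {4,5,6,7,8,9}→12
  7 left: {2,3,4,5,7,8,9}→10  {3,4,5,6,7,8,9}→20
  8 left: {2,3,4,5,6,7,8,9}→30
  placing 0:c first → 30 extensions

30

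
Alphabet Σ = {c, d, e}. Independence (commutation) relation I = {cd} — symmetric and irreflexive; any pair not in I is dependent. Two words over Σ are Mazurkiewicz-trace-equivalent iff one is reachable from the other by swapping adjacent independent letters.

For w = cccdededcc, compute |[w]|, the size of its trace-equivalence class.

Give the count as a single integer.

0(c) covers ∅
1(c) covers 0:c
2(c) covers 1:c
3(d) covers ∅
4(e) covers 2:c, 3:d
5(d) covers 4:e
6(e) covers 5:d
7(d) covers 6:e
8(c) covers 6:e
9(c) covers 8:c
floor of heap: 0:c, 3:d
completions by unplaced set U, small U first (add the entries for U minus each lowest piece of U):
  |U|=1: {7}:1  {9}:1
  |U|=2: {7,9}:2  {8,9}:1
  |U|=3: {7,8,9}:3
  |U|=4: {6,7,8,9}:3
  |U|=5: {5,6,7,8,9}:3
  |U|=6: {4,5,6,7,8,9}:3
  |U|=7: {2,4,5,6,7,8,9}:3  {3,4,5,6,7,8,9}:3
  |U|=8: {1,2,4,5,6,7,8,9}:3  {2,3,4,5,6,7,8,9}:6
  start at 0(c): 9
  start at 3(d): 3
sum over floor = 12

12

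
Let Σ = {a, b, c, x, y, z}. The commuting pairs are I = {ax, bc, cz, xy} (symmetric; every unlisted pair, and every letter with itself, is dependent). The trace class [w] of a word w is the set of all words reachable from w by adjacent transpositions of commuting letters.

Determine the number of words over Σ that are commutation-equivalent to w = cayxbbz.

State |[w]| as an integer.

3

0(c) covers ∅
1(a) covers 0:c
2(y) covers 1:a
3(x) covers 0:c
4(b) covers 2:y, 3:x
5(b) covers 4:b
6(z) covers 5:b
floor of heap: 0:c
completions by unplaced set U, small U first (add the entries for U minus each lowest piece of U):
  |U|=1: {6}:1
  |U|=2: {5,6}:1
  |U|=3: {4,5,6}:1
  |U|=4: {2,4,5,6}:1  {3,4,5,6}:1
  |U|=5: {1,2,4,5,6}:1  {2,3,4,5,6}:2
  start at 0(c): 3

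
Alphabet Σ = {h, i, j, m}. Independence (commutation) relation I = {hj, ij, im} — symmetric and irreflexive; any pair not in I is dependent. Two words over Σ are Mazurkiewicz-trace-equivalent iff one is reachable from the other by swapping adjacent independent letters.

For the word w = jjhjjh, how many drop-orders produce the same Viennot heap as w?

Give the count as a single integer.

15

drop 0:j onto floor
drop 1:j onto {0:j}
drop 2:h onto floor
drop 3:j onto {1:j}
drop 4:j onto {3:j}
drop 5:h onto {2:h}
ground layer = {0:j, 2:h}
drop-orders for the pieces not yet dropped (sum over which currently-grounded one goes next):
  1 to go: {4} 1  {5} 1
  2 to go: {2,5} 1  {3,4} 1  {4,5} 2
  3 to go: {1,3,4} 1  {2,4,5} 3  {3,4,5} 3
  4 to go: {0,1,3,4} 1  {1,3,4,5} 4  {2,3,4,5} 6
  if 0:j drops first: 10 orders
  if 2:h drops first: 5 orders
heap linearizations: 15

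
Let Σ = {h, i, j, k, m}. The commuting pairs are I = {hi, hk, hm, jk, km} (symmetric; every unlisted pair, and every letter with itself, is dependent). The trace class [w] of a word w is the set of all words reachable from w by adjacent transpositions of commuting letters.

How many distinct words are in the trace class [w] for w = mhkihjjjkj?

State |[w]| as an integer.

110

piece 0:m — minimal
piece 1:h — minimal
piece 2:k — minimal
piece 3:i rests on {0:m, 2:k}
piece 4:h rests on {1:h}
piece 5:j rests on {3:i, 4:h}
piece 6:j rests on {5:j}
piece 7:j rests on {6:j}
piece 8:k rests on {3:i}
piece 9:j rests on {7:j}
minimal pieces: {0:m, 1:h, 2:k}
ways to finish when only these pieces remain (= sum over removing one remaining piece with nothing left below it):
  1 left: {8}→1  {9}→1
  2 left: {7,9}→1  {8,9}→2
  3 left: {6,7,9}→1  {7,8,9}→3
  4 left: {5,6,7,9}→1  {6,7,8,9}→4
  5 left: {4,5,6,7,9}→1  {5,6,7,8,9}→5
  6 left: {1,4,5,6,7,9}→1  {3,5,6,7,8,9}→5  {4,5,6,7,8,9}→6
  7 left: {0,3,5,6,7,8,9}→5  {1,4,5,6,7,8,9}→7  {2,3,5,6,7,8,9}→5  {3,4,5,6,7,8,9}→11
  8 left: {0,2,3,5,6,7,8,9}→10  {0,3,4,5,6,7,8,9}→16  {1,3,4,5,6,7,8,9}→18  {2,3,4,5,6,7,8,9}→16
  placing 0:m first → 34 extensions
  placing 1:h first → 42 extensions
  placing 2:k first → 34 extensions
total linear extensions = 110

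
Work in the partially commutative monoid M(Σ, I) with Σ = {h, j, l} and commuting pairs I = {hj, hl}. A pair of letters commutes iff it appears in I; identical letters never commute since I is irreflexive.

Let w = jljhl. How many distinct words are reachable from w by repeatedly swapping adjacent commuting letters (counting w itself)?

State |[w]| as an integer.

5

#0=j has no predecessor
#1=l depends on [0:j]
#2=j depends on [1:l]
#3=h has no predecessor
#4=l depends on [2:j]
sources: [0:j, 3:h]
N(rest) = Σ N(rest − s) over sources s of rest; N(one piece) = 1:
  size 1 → [3]=1  [4]=1
  size 2 → [2,4]=1  [3,4]=2
  size 3 → [1,2,4]=1  [2,3,4]=3
  first=0(j) contributes 4
  first=3(h) contributes 1
|[w]| = 5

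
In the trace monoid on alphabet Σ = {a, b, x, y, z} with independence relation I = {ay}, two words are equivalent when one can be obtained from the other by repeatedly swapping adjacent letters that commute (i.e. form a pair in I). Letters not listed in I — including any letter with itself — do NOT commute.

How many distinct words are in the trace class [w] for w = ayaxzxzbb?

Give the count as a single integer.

0(a) covers ∅
1(y) covers ∅
2(a) covers 0:a
3(x) covers 1:y, 2:a
4(z) covers 3:x
5(x) covers 4:z
6(z) covers 5:x
7(b) covers 6:z
8(b) covers 7:b
floor of heap: 0:a, 1:y
completions by unplaced set U, small U first (add the entries for U minus each lowest piece of U):
  |U|=1: {8}:1
  |U|=2: {7,8}:1
  |U|=3: {6,7,8}:1
  |U|=4: {5,6,7,8}:1
  |U|=5: {4,5,6,7,8}:1
  |U|=6: {3,4,5,6,7,8}:1
  |U|=7: {1,3,4,5,6,7,8}:1  {2,3,4,5,6,7,8}:1
  start at 0(a): 2
  start at 1(y): 1
sum over floor = 3

3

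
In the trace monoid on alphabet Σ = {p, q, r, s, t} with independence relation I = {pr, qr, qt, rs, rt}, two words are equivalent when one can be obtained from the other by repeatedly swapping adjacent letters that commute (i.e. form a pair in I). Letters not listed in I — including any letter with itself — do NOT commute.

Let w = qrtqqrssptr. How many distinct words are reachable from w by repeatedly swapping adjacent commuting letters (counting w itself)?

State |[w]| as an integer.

660

piece 0:q — minimal
piece 1:r — minimal
piece 2:t — minimal
piece 3:q rests on {0:q}
piece 4:q rests on {3:q}
piece 5:r rests on {1:r}
piece 6:s rests on {2:t, 4:q}
piece 7:s rests on {6:s}
piece 8:p rests on {7:s}
piece 9:t rests on {8:p}
piece 10:r rests on {5:r}
minimal pieces: {0:q, 1:r, 2:t}
ways to finish when only these pieces remain (= sum over removing one remaining piece with nothing left below it):
  1 left: {9}→1  {10}→1
  2 left: {5,10}→1  {8,9}→1  {9,10}→2
  3 left: {1,5,10}→1  {5,9,10}→3  {7,8,9}→1  {8,9,10}→3
  4 left: {1,5,9,10}→4  {5,8,9,10}→6  {6,7,8,9}→1  {7,8,9,10}→4
  5 left: {1,5,8,9,10}→10  {2,6,7,8,9}→1  {4,6,7,8,9}→1  {5,7,8,9,10}→10  {6,7,8,9,10}→5
  6 left: {1,5,7,8,9,10}→20  {2,4,6,7,8,9}→2  {2,6,7,8,9,10}→6  {3,4,6,7,8,9}→1  {4,6,7,8,9,10}→6  {5,6,7,8,9,10}→15
  7 left: {0,3,4,6,7,8,9}→1  {1,5,6,7,8,9,10}→35  {2,3,4,6,7,8,9}→3  {2,4,6,7,8,9,10}→14  {2,5,6,7,8,9,10}→21  {3,4,6,7,8,9,10}→7  {4,5,6,7,8,9,10}→21
  8 left: {0,2,3,4,6,7,8,9}→4  {0,3,4,6,7,8,9,10}→8  {1,2,5,6,7,8,9,10}→56  {1,4,5,6,7,8,9,10}→56  {2,3,4,6,7,8,9,10}→24  {2,4,5,6,7,8,9,10}→56  {3,4,5,6,7,8,9,10}→28
  9 left: {0,2,3,4,6,7,8,9,10}→36  {0,3,4,5,6,7,8,9,10}→36  {1,2,4,5,6,7,8,9,10}→168  {1,3,4,5,6,7,8,9,10}→84  {2,3,4,5,6,7,8,9,10}→108
  placing 0:q first → 360 extensions
  placing 1:r first → 180 extensions
  placing 2:t first → 120 extensions
total linear extensions = 660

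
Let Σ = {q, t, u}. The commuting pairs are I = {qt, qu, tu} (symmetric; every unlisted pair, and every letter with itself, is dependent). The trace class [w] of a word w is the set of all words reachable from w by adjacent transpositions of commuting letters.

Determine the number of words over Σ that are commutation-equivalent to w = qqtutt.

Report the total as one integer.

drop 0:q onto floor
drop 1:q onto {0:q}
drop 2:t onto floor
drop 3:u onto floor
drop 4:t onto {2:t}
drop 5:t onto {4:t}
ground layer = {0:q, 2:t, 3:u}
drop-orders for the pieces not yet dropped (sum over which currently-grounded one goes next):
  1 to go: {1} 1  {3} 1  {5} 1
  2 to go: {0,1} 1  {1,3} 2  {1,5} 2  {3,5} 2  {4,5} 1
  3 to go: {0,1,3} 3  {0,1,5} 3  {1,3,5} 6  {1,4,5} 3  {2,4,5} 1  {3,4,5} 3
  4 to go: {0,1,3,5} 12  {0,1,4,5} 6  {1,2,4,5} 4  {1,3,4,5} 12  {2,3,4,5} 4
  if 0:q drops first: 20 orders
  if 2:t drops first: 30 orders
  if 3:u drops first: 10 orders
heap linearizations: 60

60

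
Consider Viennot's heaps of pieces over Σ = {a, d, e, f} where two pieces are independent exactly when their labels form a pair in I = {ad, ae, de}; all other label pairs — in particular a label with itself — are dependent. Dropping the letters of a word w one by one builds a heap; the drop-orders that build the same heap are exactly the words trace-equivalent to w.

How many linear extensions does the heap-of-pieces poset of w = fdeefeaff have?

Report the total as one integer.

6

drop 0:f onto floor
drop 1:d onto {0:f}
drop 2:e onto {0:f}
drop 3:e onto {2:e}
drop 4:f onto {1:d, 3:e}
drop 5:e onto {4:f}
drop 6:a onto {4:f}
drop 7:f onto {5:e, 6:a}
drop 8:f onto {7:f}
ground layer = {0:f}
drop-orders for the pieces not yet dropped (sum over which currently-grounded one goes next):
  1 to go: {8} 1
  2 to go: {7,8} 1
  3 to go: {5,7,8} 1  {6,7,8} 1
  4 to go: {5,6,7,8} 2
  5 to go: {4,5,6,7,8} 2
  6 to go: {1,4,5,6,7,8} 2  {3,4,5,6,7,8} 2
  7 to go: {1,3,4,5,6,7,8} 4  {2,3,4,5,6,7,8} 2
  if 0:f drops first: 6 orders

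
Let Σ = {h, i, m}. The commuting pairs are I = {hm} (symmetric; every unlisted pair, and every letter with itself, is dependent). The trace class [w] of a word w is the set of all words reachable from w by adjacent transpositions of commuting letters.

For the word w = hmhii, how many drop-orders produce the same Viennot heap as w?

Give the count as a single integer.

3

#0=h has no predecessor
#1=m has no predecessor
#2=h depends on [0:h]
#3=i depends on [1:m, 2:h]
#4=i depends on [3:i]
sources: [0:h, 1:m]
N(rest) = Σ N(rest − s) over sources s of rest; N(one piece) = 1:
  size 1 → [4]=1
  size 2 → [3,4]=1
  size 3 → [1,3,4]=1  [2,3,4]=1
  first=0(h) contributes 2
  first=1(m) contributes 1
|[w]| = 3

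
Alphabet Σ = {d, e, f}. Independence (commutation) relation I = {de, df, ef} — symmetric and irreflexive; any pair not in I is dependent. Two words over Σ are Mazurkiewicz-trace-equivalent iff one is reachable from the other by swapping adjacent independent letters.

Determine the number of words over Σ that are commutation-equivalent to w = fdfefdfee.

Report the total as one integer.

piece 0:f — minimal
piece 1:d — minimal
piece 2:f rests on {0:f}
piece 3:e — minimal
piece 4:f rests on {2:f}
piece 5:d rests on {1:d}
piece 6:f rests on {4:f}
piece 7:e rests on {3:e}
piece 8:e rests on {7:e}
minimal pieces: {0:f, 1:d, 3:e}
ways to finish when only these pieces remain (= sum over removing one remaining piece with nothing left below it):
  1 left: {5}→1  {6}→1  {8}→1
  2 left: {1,5}→1  {4,6}→1  {5,6}→2  {5,8}→2  {6,8}→2  {7,8}→1
  3 left: {1,5,6}→3  {1,5,8}→3  {2,4,6}→1  {3,7,8}→1  {4,5,6}→3  {4,6,8}→3  {5,6,8}→6  {5,7,8}→3  {6,7,8}→3
  4 left: {0,2,4,6}→1  {1,4,5,6}→6  {1,5,6,8}→12  {1,5,7,8}→6  {2,4,5,6}→4  {2,4,6,8}→4  {3,5,7,8}→4  {3,6,7,8}→4  {4,5,6,8}→12  {4,6,7,8}→6  {5,6,7,8}→12
  5 left: {0,2,4,5,6}→5  {0,2,4,6,8}→5  {1,2,4,5,6}→10  {1,3,5,7,8}→10  {1,4,5,6,8}→30  {1,5,6,7,8}→30  {2,4,5,6,8}→20  {2,4,6,7,8}→10  {3,4,6,7,8}→10  {3,5,6,7,8}→20  {4,5,6,7,8}→30
  6 left: {0,1,2,4,5,6}→15  {0,2,4,5,6,8}→30  {0,2,4,6,7,8}→15  {1,2,4,5,6,8}→60  {1,3,5,6,7,8}→60  {1,4,5,6,7,8}→90  {2,3,4,6,7,8}→20  {2,4,5,6,7,8}→60  {3,4,5,6,7,8}→60
  7 left: {0,1,2,4,5,6,8}→105  {0,2,3,4,6,7,8}→35  {0,2,4,5,6,7,8}→105  {1,2,4,5,6,7,8}→210  {1,3,4,5,6,7,8}→210  {2,3,4,5,6,7,8}→140
  placing 0:f first → 560 extensions
  placing 1:d first → 280 extensions
  placing 3:e first → 420 extensions
total linear extensions = 1260

1260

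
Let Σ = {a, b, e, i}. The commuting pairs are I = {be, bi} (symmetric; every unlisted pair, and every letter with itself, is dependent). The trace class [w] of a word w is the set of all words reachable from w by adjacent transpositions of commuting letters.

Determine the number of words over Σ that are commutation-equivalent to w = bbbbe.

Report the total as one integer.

5

piece 0:b — minimal
piece 1:b rests on {0:b}
piece 2:b rests on {1:b}
piece 3:b rests on {2:b}
piece 4:e — minimal
minimal pieces: {0:b, 4:e}
ways to finish when only these pieces remain (= sum over removing one remaining piece with nothing left below it):
  1 left: {3}→1  {4}→1
  2 left: {2,3}→1  {3,4}→2
  3 left: {1,2,3}→1  {2,3,4}→3
  placing 0:b first → 4 extensions
  placing 4:e first → 1 extensions
total linear extensions = 5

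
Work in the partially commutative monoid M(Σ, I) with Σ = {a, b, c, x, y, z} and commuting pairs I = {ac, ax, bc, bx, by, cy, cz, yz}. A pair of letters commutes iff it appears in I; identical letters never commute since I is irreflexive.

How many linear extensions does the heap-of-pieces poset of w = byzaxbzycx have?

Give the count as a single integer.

99

#0=b has no predecessor
#1=y has no predecessor
#2=z depends on [0:b]
#3=a depends on [1:y, 2:z]
#4=x depends on [1:y, 2:z]
#5=b depends on [3:a]
#6=z depends on [4:x, 5:b]
#7=y depends on [3:a, 4:x]
#8=c depends on [4:x]
#9=x depends on [6:z, 7:y, 8:c]
sources: [0:b, 1:y]
N(rest) = Σ N(rest − s) over sources s of rest; N(one piece) = 1:
  size 1 → [9]=1
  size 2 → [6,9]=1  [7,9]=1  [8,9]=1
  size 3 → [5,6,9]=1  [6,7,9]=2  [6,8,9]=2  [7,8,9]=2
  size 4 → [5,6,7,9]=3  [5,6,8,9]=3  [6,7,8,9]=6
  size 5 → [3,5,6,7,9]=3  [4,6,7,8,9]=6  [5,6,7,8,9]=12
  size 6 → [3,5,6,7,8,9]=15  [4,5,6,7,8,9]=18
  size 7 → [3,4,5,6,7,8,9]=33
  size 8 → [1,3,4,5,6,7,8,9]=33  [2,3,4,5,6,7,8,9]=33
  first=0(b) contributes 66
  first=1(y) contributes 33
|[w]| = 99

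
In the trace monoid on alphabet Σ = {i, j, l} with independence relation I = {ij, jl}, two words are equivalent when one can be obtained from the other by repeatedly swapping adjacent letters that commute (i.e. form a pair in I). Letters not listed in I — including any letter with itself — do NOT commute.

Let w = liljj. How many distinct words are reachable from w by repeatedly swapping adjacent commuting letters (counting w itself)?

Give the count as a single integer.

piece 0:l — minimal
piece 1:i rests on {0:l}
piece 2:l rests on {1:i}
piece 3:j — minimal
piece 4:j rests on {3:j}
minimal pieces: {0:l, 3:j}
ways to finish when only these pieces remain (= sum over removing one remaining piece with nothing left below it):
  1 left: {2}→1  {4}→1
  2 left: {1,2}→1  {2,4}→2  {3,4}→1
  3 left: {0,1,2}→1  {1,2,4}→3  {2,3,4}→3
  placing 0:l first → 6 extensions
  placing 3:j first → 4 extensions
total linear extensions = 10

10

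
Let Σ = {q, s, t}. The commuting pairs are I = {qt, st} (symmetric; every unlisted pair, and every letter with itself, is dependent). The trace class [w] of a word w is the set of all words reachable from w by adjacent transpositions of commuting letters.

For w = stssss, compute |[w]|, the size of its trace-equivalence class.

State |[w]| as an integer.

6

drop 0:s onto floor
drop 1:t onto floor
drop 2:s onto {0:s}
drop 3:s onto {2:s}
drop 4:s onto {3:s}
drop 5:s onto {4:s}
ground layer = {0:s, 1:t}
drop-orders for the pieces not yet dropped (sum over which currently-grounded one goes next):
  1 to go: {1} 1  {5} 1
  2 to go: {1,5} 2  {4,5} 1
  3 to go: {1,4,5} 3  {3,4,5} 1
  4 to go: {1,3,4,5} 4  {2,3,4,5} 1
  if 0:s drops first: 5 orders
  if 1:t drops first: 1 orders
heap linearizations: 6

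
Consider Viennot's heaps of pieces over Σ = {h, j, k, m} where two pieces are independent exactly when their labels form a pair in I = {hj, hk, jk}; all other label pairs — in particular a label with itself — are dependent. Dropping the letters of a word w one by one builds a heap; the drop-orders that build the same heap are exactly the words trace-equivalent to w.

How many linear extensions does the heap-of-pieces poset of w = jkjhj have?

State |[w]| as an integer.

piece 0:j — minimal
piece 1:k — minimal
piece 2:j rests on {0:j}
piece 3:h — minimal
piece 4:j rests on {2:j}
minimal pieces: {0:j, 1:k, 3:h}
ways to finish when only these pieces remain (= sum over removing one remaining piece with nothing left below it):
  1 left: {1}→1  {3}→1  {4}→1
  2 left: {1,3}→2  {1,4}→2  {2,4}→1  {3,4}→2
  3 left: {0,2,4}→1  {1,2,4}→3  {1,3,4}→6  {2,3,4}→3
  placing 0:j first → 12 extensions
  placing 1:k first → 4 extensions
  placing 3:h first → 4 extensions
total linear extensions = 20

20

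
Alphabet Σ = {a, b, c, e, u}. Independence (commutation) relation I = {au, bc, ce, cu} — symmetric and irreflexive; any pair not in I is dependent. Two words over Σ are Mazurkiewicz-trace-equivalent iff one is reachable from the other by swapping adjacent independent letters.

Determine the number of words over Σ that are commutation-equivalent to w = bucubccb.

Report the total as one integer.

piece 0:b — minimal
piece 1:u rests on {0:b}
piece 2:c — minimal
piece 3:u rests on {1:u}
piece 4:b rests on {3:u}
piece 5:c rests on {2:c}
piece 6:c rests on {5:c}
piece 7:b rests on {4:b}
minimal pieces: {0:b, 2:c}
ways to finish when only these pieces remain (= sum over removing one remaining piece with nothing left below it):
  1 left: {6}→1  {7}→1
  2 left: {4,7}→1  {5,6}→1  {6,7}→2
  3 left: {2,5,6}→1  {3,4,7}→1  {4,6,7}→3  {5,6,7}→3
  4 left: {1,3,4,7}→1  {2,5,6,7}→4  {3,4,6,7}→4  {4,5,6,7}→6
  5 left: {0,1,3,4,7}→1  {1,3,4,6,7}→5  {2,4,5,6,7}→10  {3,4,5,6,7}→10
  6 left: {0,1,3,4,6,7}→6  {1,3,4,5,6,7}→15  {2,3,4,5,6,7}→20
  placing 0:b first → 35 extensions
  placing 2:c first → 21 extensions
total linear extensions = 56

56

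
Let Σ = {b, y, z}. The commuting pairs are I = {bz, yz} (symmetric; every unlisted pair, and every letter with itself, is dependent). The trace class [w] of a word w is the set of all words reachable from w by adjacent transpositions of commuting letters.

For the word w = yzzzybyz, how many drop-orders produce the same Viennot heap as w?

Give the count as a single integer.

70

drop 0:y onto floor
drop 1:z onto floor
drop 2:z onto {1:z}
drop 3:z onto {2:z}
drop 4:y onto {0:y}
drop 5:b onto {4:y}
drop 6:y onto {5:b}
drop 7:z onto {3:z}
ground layer = {0:y, 1:z}
drop-orders for the pieces not yet dropped (sum over which currently-grounded one goes next):
  1 to go: {6} 1  {7} 1
  2 to go: {3,7} 1  {5,6} 1  {6,7} 2
  3 to go: {2,3,7} 1  {3,6,7} 3  {4,5,6} 1  {5,6,7} 3
  4 to go: {0,4,5,6} 1  {1,2,3,7} 1  {2,3,6,7} 4  {3,5,6,7} 6  {4,5,6,7} 4
  5 to go: {0,4,5,6,7} 5  {1,2,3,6,7} 5  {2,3,5,6,7} 10  {3,4,5,6,7} 10
  6 to go: {0,3,4,5,6,7} 15  {1,2,3,5,6,7} 15  {2,3,4,5,6,7} 20
  if 0:y drops first: 35 orders
  if 1:z drops first: 35 orders
heap linearizations: 70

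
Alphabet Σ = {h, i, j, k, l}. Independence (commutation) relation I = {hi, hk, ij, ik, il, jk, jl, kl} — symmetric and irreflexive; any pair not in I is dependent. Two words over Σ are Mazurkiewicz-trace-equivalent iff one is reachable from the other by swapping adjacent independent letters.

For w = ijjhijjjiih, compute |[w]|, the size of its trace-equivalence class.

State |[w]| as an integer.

piece 0:i — minimal
piece 1:j — minimal
piece 2:j rests on {1:j}
piece 3:h rests on {2:j}
piece 4:i rests on {0:i}
piece 5:j rests on {3:h}
piece 6:j rests on {5:j}
piece 7:j rests on {6:j}
piece 8:i rests on {4:i}
piece 9:i rests on {8:i}
piece 10:h rests on {7:j}
minimal pieces: {0:i, 1:j}
ways to finish when only these pieces remain (= sum over removing one remaining piece with nothing left below it):
  1 left: {9}→1  {10}→1
  2 left: {7,10}→1  {8,9}→1  {9,10}→2
  3 left: {4,8,9}→1  {6,7,10}→1  {7,9,10}→3  {8,9,10}→3
  4 left: {0,4,8,9}→1  {4,8,9,10}→4  {5,6,7,10}→1  {6,7,9,10}→4  {7,8,9,10}→6
  5 left: {0,4,8,9,10}→5  {3,5,6,7,10}→1  {4,7,8,9,10}→10  {5,6,7,9,10}→5  {6,7,8,9,10}→10
  6 left: {0,4,7,8,9,10}→15  {2,3,5,6,7,10}→1  {3,5,6,7,9,10}→6  {4,6,7,8,9,10}→20  {5,6,7,8,9,10}→15
  7 left: {0,4,6,7,8,9,10}→35  {1,2,3,5,6,7,10}→1  {2,3,5,6,7,9,10}→7  {3,5,6,7,8,9,10}→21  {4,5,6,7,8,9,10}→35
  8 left: {0,4,5,6,7,8,9,10}→70  {1,2,3,5,6,7,9,10}→8  {2,3,5,6,7,8,9,10}→28  {3,4,5,6,7,8,9,10}→56
  9 left: {0,3,4,5,6,7,8,9,10}→126  {1,2,3,5,6,7,8,9,10}→36  {2,3,4,5,6,7,8,9,10}→84
  placing 0:i first → 120 extensions
  placing 1:j first → 210 extensions
total linear extensions = 330

330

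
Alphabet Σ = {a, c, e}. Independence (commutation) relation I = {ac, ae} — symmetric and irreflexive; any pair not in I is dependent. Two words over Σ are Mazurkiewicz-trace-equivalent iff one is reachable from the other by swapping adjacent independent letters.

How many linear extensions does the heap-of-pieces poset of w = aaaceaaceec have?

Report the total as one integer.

piece 0:a — minimal
piece 1:a rests on {0:a}
piece 2:a rests on {1:a}
piece 3:c — minimal
piece 4:e rests on {3:c}
piece 5:a rests on {2:a}
piece 6:a rests on {5:a}
piece 7:c rests on {4:e}
piece 8:e rests on {7:c}
piece 9:e rests on {8:e}
piece 10:c rests on {9:e}
minimal pieces: {0:a, 3:c}
ways to finish when only these pieces remain (= sum over removing one remaining piece with nothing left below it):
  1 left: {6}→1  {10}→1
  2 left: {5,6}→1  {6,10}→2  {9,10}→1
  3 left: {2,5,6}→1  {5,6,10}→3  {6,9,10}→3  {8,9,10}→1
  4 left: {1,2,5,6}→1  {2,5,6,10}→4  {5,6,9,10}→6  {6,8,9,10}→4  {7,8,9,10}→1
  5 left: {0,1,2,5,6}→1  {1,2,5,6,10}→5  {2,5,6,9,10}→10  {4,7,8,9,10}→1  {5,6,8,9,10}→10  {6,7,8,9,10}→5
  6 left: {0,1,2,5,6,10}→6  {1,2,5,6,9,10}→15  {2,5,6,8,9,10}→20  {3,4,7,8,9,10}→1  {4,6,7,8,9,10}→6  {5,6,7,8,9,10}→15
  7 left: {0,1,2,5,6,9,10}→21  {1,2,5,6,8,9,10}→35  {2,5,6,7,8,9,10}→35  {3,4,6,7,8,9,10}→7  {4,5,6,7,8,9,10}→21
  8 left: {0,1,2,5,6,8,9,10}→56  {1,2,5,6,7,8,9,10}→70  {2,4,5,6,7,8,9,10}→56  {3,4,5,6,7,8,9,10}→28
  9 left: {0,1,2,5,6,7,8,9,10}→126  {1,2,4,5,6,7,8,9,10}→126  {2,3,4,5,6,7,8,9,10}→84
  placing 0:a first → 210 extensions
  placing 3:c first → 252 extensions
total linear extensions = 462

462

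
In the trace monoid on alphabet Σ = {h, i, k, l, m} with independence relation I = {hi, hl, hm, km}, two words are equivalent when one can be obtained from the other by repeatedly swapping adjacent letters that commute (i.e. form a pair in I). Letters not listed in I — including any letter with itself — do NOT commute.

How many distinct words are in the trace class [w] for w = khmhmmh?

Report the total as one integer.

35

drop 0:k onto floor
drop 1:h onto {0:k}
drop 2:m onto floor
drop 3:h onto {1:h}
drop 4:m onto {2:m}
drop 5:m onto {4:m}
drop 6:h onto {3:h}
ground layer = {0:k, 2:m}
drop-orders for the pieces not yet dropped (sum over which currently-grounded one goes next):
  1 to go: {5} 1  {6} 1
  2 to go: {3,6} 1  {4,5} 1  {5,6} 2
  3 to go: {1,3,6} 1  {2,4,5} 1  {3,5,6} 3  {4,5,6} 3
  4 to go: {0,1,3,6} 1  {1,3,5,6} 4  {2,4,5,6} 4  {3,4,5,6} 6
  5 to go: {0,1,3,5,6} 5  {1,3,4,5,6} 10  {2,3,4,5,6} 10
  if 0:k drops first: 20 orders
  if 2:m drops first: 15 orders
heap linearizations: 35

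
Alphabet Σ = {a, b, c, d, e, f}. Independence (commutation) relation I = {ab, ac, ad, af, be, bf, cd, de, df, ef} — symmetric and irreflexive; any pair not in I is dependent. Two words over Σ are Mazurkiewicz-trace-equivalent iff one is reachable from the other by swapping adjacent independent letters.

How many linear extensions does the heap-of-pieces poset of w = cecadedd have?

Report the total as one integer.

drop 0:c onto floor
drop 1:e onto {0:c}
drop 2:c onto {1:e}
drop 3:a onto {1:e}
drop 4:d onto floor
drop 5:e onto {2:c, 3:a}
drop 6:d onto {4:d}
drop 7:d onto {6:d}
ground layer = {0:c, 4:d}
drop-orders for the pieces not yet dropped (sum over which currently-grounded one goes next):
  1 to go: {5} 1  {7} 1
  2 to go: {2,5} 1  {3,5} 1  {5,7} 2  {6,7} 1
  3 to go: {2,3,5} 2  {2,5,7} 3  {3,5,7} 3  {4,6,7} 1  {5,6,7} 3
  4 to go: {1,2,3,5} 2  {2,3,5,7} 8  {2,5,6,7} 6  {3,5,6,7} 6  {4,5,6,7} 4
  5 to go: {0,1,2,3,5} 2  {1,2,3,5,7} 10  {2,3,5,6,7} 20  {2,4,5,6,7} 10  {3,4,5,6,7} 10
  6 to go: {0,1,2,3,5,7} 12  {1,2,3,5,6,7} 30  {2,3,4,5,6,7} 40
  if 0:c drops first: 70 orders
  if 4:d drops first: 42 orders
heap linearizations: 112

112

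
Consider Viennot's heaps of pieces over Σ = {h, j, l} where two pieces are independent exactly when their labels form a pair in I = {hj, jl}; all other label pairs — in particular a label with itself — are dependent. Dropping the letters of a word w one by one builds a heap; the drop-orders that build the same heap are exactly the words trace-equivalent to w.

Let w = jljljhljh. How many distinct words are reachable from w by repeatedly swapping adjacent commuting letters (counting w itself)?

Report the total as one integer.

drop 0:j onto floor
drop 1:l onto floor
drop 2:j onto {0:j}
drop 3:l onto {1:l}
drop 4:j onto {2:j}
drop 5:h onto {3:l}
drop 6:l onto {5:h}
drop 7:j onto {4:j}
drop 8:h onto {6:l}
ground layer = {0:j, 1:l}
drop-orders for the pieces not yet dropped (sum over which currently-grounded one goes next):
  1 to go: {7} 1  {8} 1
  2 to go: {4,7} 1  {6,8} 1  {7,8} 2
  3 to go: {2,4,7} 1  {4,7,8} 3  {5,6,8} 1  {6,7,8} 3
  4 to go: {0,2,4,7} 1  {2,4,7,8} 4  {3,5,6,8} 1  {4,6,7,8} 6  {5,6,7,8} 4
  5 to go: {0,2,4,7,8} 5  {1,3,5,6,8} 1  {2,4,6,7,8} 10  {3,5,6,7,8} 5  {4,5,6,7,8} 10
  6 to go: {0,2,4,6,7,8} 15  {1,3,5,6,7,8} 6  {2,4,5,6,7,8} 20  {3,4,5,6,7,8} 15
  7 to go: {0,2,4,5,6,7,8} 35  {1,3,4,5,6,7,8} 21  {2,3,4,5,6,7,8} 35
  if 0:j drops first: 56 orders
  if 1:l drops first: 70 orders
heap linearizations: 126

126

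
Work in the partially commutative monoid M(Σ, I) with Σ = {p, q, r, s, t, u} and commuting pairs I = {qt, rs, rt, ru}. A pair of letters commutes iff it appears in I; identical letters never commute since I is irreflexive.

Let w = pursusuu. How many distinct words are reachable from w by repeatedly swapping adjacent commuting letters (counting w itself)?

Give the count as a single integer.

7

piece 0:p — minimal
piece 1:u rests on {0:p}
piece 2:r rests on {0:p}
piece 3:s rests on {1:u}
piece 4:u rests on {3:s}
piece 5:s rests on {4:u}
piece 6:u rests on {5:s}
piece 7:u rests on {6:u}
minimal pieces: {0:p}
ways to finish when only these pieces remain (= sum over removing one remaining piece with nothing left below it):
  1 left: {2}→1  {7}→1
  2 left: {2,7}→2  {6,7}→1
  3 left: {2,6,7}→3  {5,6,7}→1
  4 left: {2,5,6,7}→4  {4,5,6,7}→1
  5 left: {2,4,5,6,7}→5  {3,4,5,6,7}→1
  6 left: {1,3,4,5,6,7}→1  {2,3,4,5,6,7}→6
  placing 0:p first → 7 extensions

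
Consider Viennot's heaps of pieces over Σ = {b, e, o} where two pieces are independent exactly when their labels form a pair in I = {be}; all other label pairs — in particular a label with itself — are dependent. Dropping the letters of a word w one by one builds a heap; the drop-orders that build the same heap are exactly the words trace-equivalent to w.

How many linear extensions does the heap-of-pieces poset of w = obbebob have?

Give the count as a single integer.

4

0(o) covers ∅
1(b) covers 0:o
2(b) covers 1:b
3(e) covers 0:o
4(b) covers 2:b
5(o) covers 3:e, 4:b
6(b) covers 5:o
floor of heap: 0:o
completions by unplaced set U, small U first (add the entries for U minus each lowest piece of U):
  |U|=1: {6}:1
  |U|=2: {5,6}:1
  |U|=3: {3,5,6}:1  {4,5,6}:1
  |U|=4: {2,4,5,6}:1  {3,4,5,6}:2
  |U|=5: {1,2,4,5,6}:1  {2,3,4,5,6}:3
  start at 0(o): 4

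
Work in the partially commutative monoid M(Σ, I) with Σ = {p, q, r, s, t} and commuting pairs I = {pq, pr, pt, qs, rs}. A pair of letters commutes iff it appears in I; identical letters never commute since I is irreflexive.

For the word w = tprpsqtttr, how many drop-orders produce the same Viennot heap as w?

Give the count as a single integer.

19

drop 0:t onto floor
drop 1:p onto floor
drop 2:r onto {0:t}
drop 3:p onto {1:p}
drop 4:s onto {0:t, 3:p}
drop 5:q onto {2:r}
drop 6:t onto {4:s, 5:q}
drop 7:t onto {6:t}
drop 8:t onto {7:t}
drop 9:r onto {8:t}
ground layer = {0:t, 1:p}
drop-orders for the pieces not yet dropped (sum over which currently-grounded one goes next):
  1 to go: {9} 1
  2 to go: {8,9} 1
  3 to go: {7,8,9} 1
  4 to go: {6,7,8,9} 1
  5 to go: {4,6,7,8,9} 1  {5,6,7,8,9} 1
  6 to go: {2,5,6,7,8,9} 1  {3,4,6,7,8,9} 1  {4,5,6,7,8,9} 2
  7 to go: {1,3,4,6,7,8,9} 1  {2,4,5,6,7,8,9} 3  {3,4,5,6,7,8,9} 3
  8 to go: {0,2,4,5,6,7,8,9} 3  {1,3,4,5,6,7,8,9} 4  {2,3,4,5,6,7,8,9} 6
  if 0:t drops first: 10 orders
  if 1:p drops first: 9 orders
heap linearizations: 19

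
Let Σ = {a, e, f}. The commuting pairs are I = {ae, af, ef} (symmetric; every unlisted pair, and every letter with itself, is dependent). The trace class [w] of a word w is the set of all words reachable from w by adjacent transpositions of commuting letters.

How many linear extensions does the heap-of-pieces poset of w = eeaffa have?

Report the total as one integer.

90

#0=e has no predecessor
#1=e depends on [0:e]
#2=a has no predecessor
#3=f has no predecessor
#4=f depends on [3:f]
#5=a depends on [2:a]
sources: [0:e, 2:a, 3:f]
N(rest) = Σ N(rest − s) over sources s of rest; N(one piece) = 1:
  size 1 → [1]=1  [4]=1  [5]=1
  size 2 → [0,1]=1  [1,4]=2  [1,5]=2  [2,5]=1  [3,4]=1  [4,5]=2
  size 3 → [0,1,4]=3  [0,1,5]=3  [1,2,5]=3  [1,3,4]=3  [1,4,5]=6  [2,4,5]=3  [3,4,5]=3
  size 4 → [0,1,2,5]=6  [0,1,3,4]=6  [0,1,4,5]=12  [1,2,4,5]=12  [1,3,4,5]=12  [2,3,4,5]=6
  first=0(e) contributes 30
  first=2(a) contributes 30
  first=3(f) contributes 30
|[w]| = 90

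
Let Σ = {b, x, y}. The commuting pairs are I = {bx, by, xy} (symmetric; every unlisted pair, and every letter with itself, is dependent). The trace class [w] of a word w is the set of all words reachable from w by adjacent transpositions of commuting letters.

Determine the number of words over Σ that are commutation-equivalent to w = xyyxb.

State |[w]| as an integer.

30

drop 0:x onto floor
drop 1:y onto floor
drop 2:y onto {1:y}
drop 3:x onto {0:x}
drop 4:b onto floor
ground layer = {0:x, 1:y, 4:b}
drop-orders for the pieces not yet dropped (sum over which currently-grounded one goes next):
  1 to go: {2} 1  {3} 1  {4} 1
  2 to go: {0,3} 1  {1,2} 1  {2,3} 2  {2,4} 2  {3,4} 2
  3 to go: {0,2,3} 3  {0,3,4} 3  {1,2,3} 3  {1,2,4} 3  {2,3,4} 6
  if 0:x drops first: 12 orders
  if 1:y drops first: 12 orders
  if 4:b drops first: 6 orders
heap linearizations: 30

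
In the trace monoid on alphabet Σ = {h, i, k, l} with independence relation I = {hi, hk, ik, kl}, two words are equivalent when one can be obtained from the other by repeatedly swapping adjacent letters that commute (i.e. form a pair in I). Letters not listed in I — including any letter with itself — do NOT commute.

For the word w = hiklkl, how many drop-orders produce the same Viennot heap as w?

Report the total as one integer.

#0=h has no predecessor
#1=i has no predecessor
#2=k has no predecessor
#3=l depends on [0:h, 1:i]
#4=k depends on [2:k]
#5=l depends on [3:l]
sources: [0:h, 1:i, 2:k]
N(rest) = Σ N(rest − s) over sources s of rest; N(one piece) = 1:
  size 1 → [4]=1  [5]=1
  size 2 → [2,4]=1  [3,5]=1  [4,5]=2
  size 3 → [0,3,5]=1  [1,3,5]=1  [2,4,5]=3  [3,4,5]=3
  size 4 → [0,1,3,5]=2  [0,3,4,5]=4  [1,3,4,5]=4  [2,3,4,5]=6
  first=0(h) contributes 10
  first=1(i) contributes 10
  first=2(k) contributes 10
|[w]| = 30

30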